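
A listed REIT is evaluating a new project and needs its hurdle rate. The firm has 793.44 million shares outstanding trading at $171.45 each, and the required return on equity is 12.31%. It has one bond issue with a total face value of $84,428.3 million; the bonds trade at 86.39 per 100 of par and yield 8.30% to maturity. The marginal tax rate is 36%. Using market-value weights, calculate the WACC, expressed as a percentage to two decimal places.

Market value of equity E = 171.45 × 793.44m = 136035.288m. Market value of debt D = 84428.3m × 86.39/100 = 72937.60837m.
Total capital V = 136035.288 + 72937.60837 = 208972.89637.
Equity: weight = 136035.288/208972.89637 = 0.6510; cost = 12.31%.
Bonds outstanding: weight = 72937.60837/208972.89637 = 0.3490; after-tax cost = 8.3% × (1 − 36%) = 5.3120%.
WACC = 0.6510 × 12.3100% + 0.3490 × 5.3120% = 9.8675%.

9.87%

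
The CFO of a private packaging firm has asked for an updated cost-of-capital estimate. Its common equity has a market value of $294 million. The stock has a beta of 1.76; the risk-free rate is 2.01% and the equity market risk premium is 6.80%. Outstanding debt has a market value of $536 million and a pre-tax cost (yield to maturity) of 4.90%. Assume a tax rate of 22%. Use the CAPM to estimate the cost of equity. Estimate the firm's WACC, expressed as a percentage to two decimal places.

Cost of equity via CAPM: Re = 2.01% + 1.76 × 6.8% = 13.9780%.
Total capital V = 294 + 536 = 830.
Equity: weight = 294/830 = 0.3542; cost = 13.978%.
Debt: weight = 536/830 = 0.6458; after-tax cost = 4.9% × (1 − 22%) = 3.8220%.
WACC = 0.3542 × 13.9780% + 0.6458 × 3.8220% = 7.4194%.

7.42%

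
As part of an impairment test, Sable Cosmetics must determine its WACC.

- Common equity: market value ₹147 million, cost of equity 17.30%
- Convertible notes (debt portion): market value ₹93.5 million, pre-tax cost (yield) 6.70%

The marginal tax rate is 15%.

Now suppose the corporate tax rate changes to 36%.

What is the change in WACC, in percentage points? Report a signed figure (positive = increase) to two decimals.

Current WACC:
Total capital V = 147 + 93.5 = 240.5.
Equity: weight = 147/240.5 = 0.6112; cost = 17.3%.
Convertible notes (debt portion): weight = 93.5/240.5 = 0.3888; after-tax cost = 6.7% × (1 − 15%) = 5.6950%.
WACC = 0.6112 × 17.3000% + 0.3888 × 5.6950% = 12.7883%.
After the change:
Total capital V = 147 + 93.5 = 240.5.
Equity: weight = 147/240.5 = 0.6112; cost = 17.3%.
Convertible notes (debt portion): weight = 93.5/240.5 = 0.3888; after-tax cost = 6.7% × (1 − 36%) = 4.2880%.
WACC = 0.6112 × 17.3000% + 0.3888 × 4.2880% = 12.2413%.
Change in WACC = 12.2413% − 12.7883% = -0.5470 pp.

-0.55 pp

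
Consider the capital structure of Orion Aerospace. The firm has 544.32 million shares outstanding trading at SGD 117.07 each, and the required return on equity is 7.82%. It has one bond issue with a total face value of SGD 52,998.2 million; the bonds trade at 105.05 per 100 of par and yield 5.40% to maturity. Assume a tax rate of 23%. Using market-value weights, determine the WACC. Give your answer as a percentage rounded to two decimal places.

6.11%

Market value of equity E = 117.07 × 544.32m = 63723.5424m. Market value of debt D = 52998.2m × 105.05/100 = 55674.6091m.
Total capital V = 63723.5424 + 55674.6091 = 119398.1515.
Equity: weight = 63723.5424/119398.1515 = 0.5337; cost = 7.82%.
Bonds outstanding: weight = 55674.6091/119398.1515 = 0.4663; after-tax cost = 5.4% × (1 − 23%) = 4.1580%.
WACC = 0.5337 × 7.8200% + 0.4663 × 4.1580% = 6.1124%.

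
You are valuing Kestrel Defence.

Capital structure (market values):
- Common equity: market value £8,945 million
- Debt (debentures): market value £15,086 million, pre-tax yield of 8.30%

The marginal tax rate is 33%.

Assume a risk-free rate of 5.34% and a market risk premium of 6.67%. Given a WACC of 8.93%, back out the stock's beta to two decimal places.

Total capital V = 8945 + 15086 = 24031.
Equity weight = 8945/24031 = 0.3722.
Debentures weight = 15086/24031 = 0.6278.
Debt contribution = 0.6278 × 8.3% × (1 − 33%) = 3.4910%.
Required equity contribution = 8.93% − 3.4910% = 5.4390%  ⇒  Re = 14.6119%.
CAPM: 14.6119% = 5.34% + β × 6.67%  ⇒  β = 1.3901.

1.39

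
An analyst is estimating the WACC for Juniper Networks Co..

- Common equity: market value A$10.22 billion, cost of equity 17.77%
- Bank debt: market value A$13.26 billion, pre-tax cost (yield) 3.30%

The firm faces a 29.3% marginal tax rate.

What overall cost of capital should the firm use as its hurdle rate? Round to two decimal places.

Total capital V = 10.22 + 13.26 = 23.48.
Equity: weight = 10.22/23.48 = 0.4353; cost = 17.77%.
Bank debt: weight = 13.26/23.48 = 0.5647; after-tax cost = 3.3% × (1 − 29.3%) = 2.3331%.
WACC = 0.4353 × 17.7700% + 0.5647 × 2.3331% = 9.0522%.

9.05%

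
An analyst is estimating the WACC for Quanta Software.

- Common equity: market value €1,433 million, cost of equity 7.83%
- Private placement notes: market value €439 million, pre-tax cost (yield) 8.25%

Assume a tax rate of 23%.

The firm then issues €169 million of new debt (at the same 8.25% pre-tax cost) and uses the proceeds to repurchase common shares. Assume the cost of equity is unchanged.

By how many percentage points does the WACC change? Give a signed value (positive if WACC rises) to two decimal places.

Current WACC:
Total capital V = 1433 + 439 = 1872.
Equity: weight = 1433/1872 = 0.7655; cost = 7.83%.
Private placement notes: weight = 439/1872 = 0.2345; after-tax cost = 8.25% × (1 − 23%) = 6.3525%.
WACC = 0.7655 × 7.8300% + 0.2345 × 6.3525% = 7.4835%.
After the change:
Total capital V = 1264 + 608 = 1872.
Equity: weight = 1264/1872 = 0.6752; cost = 7.83%.
Private placement notes: weight = 608/1872 = 0.3248; after-tax cost = 8.25% × (1 − 23%) = 6.3525%.
WACC = 0.6752 × 7.8300% + 0.3248 × 6.3525% = 7.3501%.
Change in WACC = 7.3501% − 7.4835% = -0.1334 pp.

-0.13 pp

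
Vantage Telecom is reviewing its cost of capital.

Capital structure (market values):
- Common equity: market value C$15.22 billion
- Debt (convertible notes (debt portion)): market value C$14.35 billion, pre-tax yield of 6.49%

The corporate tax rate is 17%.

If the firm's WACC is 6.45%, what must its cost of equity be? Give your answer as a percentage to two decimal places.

7.45%

Total capital V = 15.22 + 14.35 = 29.57.
Equity weight = 15.22/29.57 = 0.5147.
Convertible notes (debt portion) weight = 14.35/29.57 = 0.4853.
Debt contribution = 0.4853 × 6.49% × (1 − 17%) = 2.6141%.
Required equity contribution = 6.45% − 2.6141% = 3.8359%.
Re = 3.8359% / 0.5147 = 7.4525%.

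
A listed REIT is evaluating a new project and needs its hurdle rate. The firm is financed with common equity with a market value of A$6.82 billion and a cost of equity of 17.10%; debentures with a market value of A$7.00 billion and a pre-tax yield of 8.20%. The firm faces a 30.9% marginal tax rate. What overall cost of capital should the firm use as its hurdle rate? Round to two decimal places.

Total capital V = 6.82 + 7 = 13.82.
Equity: weight = 6.82/13.82 = 0.4935; cost = 17.1%.
Debentures: weight = 7/13.82 = 0.5065; after-tax cost = 8.2% × (1 − 30.9%) = 5.6662%.
WACC = 0.4935 × 17.1000% + 0.5065 × 5.6662% = 11.3086%.

11.31%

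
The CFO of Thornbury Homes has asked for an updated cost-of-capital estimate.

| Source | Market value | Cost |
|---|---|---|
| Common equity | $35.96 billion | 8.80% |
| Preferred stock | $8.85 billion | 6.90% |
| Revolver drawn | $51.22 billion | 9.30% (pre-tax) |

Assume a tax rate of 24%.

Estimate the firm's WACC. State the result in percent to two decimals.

Total capital V = 35.96 + 8.85 + 51.22 = 96.03.
Equity: weight = 35.96/96.03 = 0.3745; cost = 8.8%.
Preferred: weight = 8.85/96.03 = 0.0922; cost = 6.9%.
Revolver drawn: weight = 51.22/96.03 = 0.5334; after-tax cost = 9.3% × (1 − 24%) = 7.0680%.
WACC = 0.3745 × 8.8000% + 0.0922 × 6.9000% + 0.5334 × 7.0680% = 7.7011%.

7.70%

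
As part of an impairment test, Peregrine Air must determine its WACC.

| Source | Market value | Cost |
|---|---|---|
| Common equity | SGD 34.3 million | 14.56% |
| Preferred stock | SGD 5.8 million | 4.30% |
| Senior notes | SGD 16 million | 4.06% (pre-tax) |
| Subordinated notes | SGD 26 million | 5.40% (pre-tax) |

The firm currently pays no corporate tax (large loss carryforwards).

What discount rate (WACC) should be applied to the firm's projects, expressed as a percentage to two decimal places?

Total capital V = 34.3 + 5.8 + 16 + 26 = 82.1.
Equity: weight = 34.3/82.1 = 0.4178; cost = 14.56%.
Preferred: weight = 5.8/82.1 = 0.0706; cost = 4.3%.
Senior notes: weight = 16/82.1 = 0.1949; after-tax cost = 4.06% × (1 − 0%) = 4.0600%.
Subordinated notes: weight = 26/82.1 = 0.3167; after-tax cost = 5.4% × (1 − 0%) = 5.4000%.
WACC = 0.4178 × 14.5600% + 0.0706 × 4.3000% + 0.1949 × 4.0600% + 0.3167 × 5.4000% = 8.8880%.

8.89%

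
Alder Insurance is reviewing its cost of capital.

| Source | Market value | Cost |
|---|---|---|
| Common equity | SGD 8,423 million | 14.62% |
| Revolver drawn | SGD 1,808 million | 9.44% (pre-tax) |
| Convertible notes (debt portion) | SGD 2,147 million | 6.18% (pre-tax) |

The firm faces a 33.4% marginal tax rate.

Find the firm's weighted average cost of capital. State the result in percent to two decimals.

Total capital V = 8423 + 1808 + 2147 = 12378.
Equity: weight = 8423/12378 = 0.6805; cost = 14.62%.
Revolver drawn: weight = 1808/12378 = 0.1461; after-tax cost = 9.44% × (1 − 33.4%) = 6.2870%.
Convertible notes (debt portion): weight = 2147/12378 = 0.1735; after-tax cost = 6.18% × (1 − 33.4%) = 4.1159%.
WACC = 0.6805 × 14.6200% + 0.1461 × 6.2870% + 0.1735 × 4.1159% = 11.5809%.

11.58%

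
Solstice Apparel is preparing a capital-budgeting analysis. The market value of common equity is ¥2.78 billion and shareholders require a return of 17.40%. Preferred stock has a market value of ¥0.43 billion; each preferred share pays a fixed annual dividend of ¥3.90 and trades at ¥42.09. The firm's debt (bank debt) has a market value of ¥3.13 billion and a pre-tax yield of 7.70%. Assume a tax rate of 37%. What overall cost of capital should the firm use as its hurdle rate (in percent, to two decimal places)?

10.65%

Cost of preferred: Rp = 3.9 / 42.09 = 9.2659%.
Total capital V = 2.78 + 0.43 + 3.13 = 6.34.
Equity: weight = 2.78/6.34 = 0.4385; cost = 17.4%.
Preferred: weight = 0.43/6.34 = 0.0678; cost = 9.2659%.
Bank debt: weight = 3.13/6.34 = 0.4937; after-tax cost = 7.7% × (1 − 37%) = 4.8510%.
WACC = 0.4385 × 17.4000% + 0.0678 × 9.2659% + 0.4937 × 4.8510% = 10.6530%.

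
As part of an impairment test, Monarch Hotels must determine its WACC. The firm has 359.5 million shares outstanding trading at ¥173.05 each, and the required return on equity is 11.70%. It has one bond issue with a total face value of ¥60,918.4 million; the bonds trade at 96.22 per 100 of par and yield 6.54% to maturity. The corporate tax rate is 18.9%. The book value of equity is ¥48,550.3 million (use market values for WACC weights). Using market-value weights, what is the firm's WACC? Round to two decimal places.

Market value of equity E = 173.05 × 359.5m = 62211.475m. Market value of debt D = 60918.4m × 96.22/100 = 58615.68448m.
Total capital V = 62211.475 + 58615.68448 = 120827.15948.
Equity: weight = 62211.475/120827.15948 = 0.5149; cost = 11.7%.
Bonds outstanding: weight = 58615.68448/120827.15948 = 0.4851; after-tax cost = 6.54% × (1 − 18.9%) = 5.3039%.
WACC = 0.5149 × 11.7000% + 0.4851 × 5.3039% = 8.5971%.

8.60%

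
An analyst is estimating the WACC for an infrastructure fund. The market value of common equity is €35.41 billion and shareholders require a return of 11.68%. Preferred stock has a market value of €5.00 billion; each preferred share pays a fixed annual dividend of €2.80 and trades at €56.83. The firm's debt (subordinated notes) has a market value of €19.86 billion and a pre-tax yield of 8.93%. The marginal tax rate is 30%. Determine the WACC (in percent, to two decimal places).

Cost of preferred: Rp = 2.8 / 56.83 = 4.9270%.
Total capital V = 35.41 + 5 + 19.86 = 60.27.
Equity: weight = 35.41/60.27 = 0.5875; cost = 11.68%.
Preferred: weight = 5/60.27 = 0.0830; cost = 4.927%.
Subordinated notes: weight = 19.86/60.27 = 0.3295; after-tax cost = 8.93% × (1 − 30%) = 6.2510%.
WACC = 0.5875 × 11.6800% + 0.0830 × 4.9270% + 0.3295 × 6.2510% = 9.3308%.

9.33%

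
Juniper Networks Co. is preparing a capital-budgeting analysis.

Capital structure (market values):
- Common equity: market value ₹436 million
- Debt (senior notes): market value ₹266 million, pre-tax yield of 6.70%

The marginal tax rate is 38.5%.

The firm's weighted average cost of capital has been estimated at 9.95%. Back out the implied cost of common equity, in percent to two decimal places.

Total capital V = 436 + 266 = 702.
Equity weight = 436/702 = 0.6211.
Senior notes weight = 266/702 = 0.3789.
Debt contribution = 0.3789 × 6.7% × (1 − 38.5%) = 1.5613%.
Required equity contribution = 9.95% − 1.5613% = 8.3887%.
Re = 8.3887% / 0.6211 = 13.5065%.

13.51%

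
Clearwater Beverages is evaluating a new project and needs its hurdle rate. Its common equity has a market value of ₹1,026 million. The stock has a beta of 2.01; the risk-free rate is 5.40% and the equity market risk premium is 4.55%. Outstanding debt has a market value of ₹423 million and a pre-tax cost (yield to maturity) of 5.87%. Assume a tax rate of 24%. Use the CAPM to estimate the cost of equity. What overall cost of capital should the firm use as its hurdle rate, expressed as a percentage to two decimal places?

Cost of equity via CAPM: Re = 5.4% + 2.01 × 4.55% = 14.5455%.
Total capital V = 1026 + 423 = 1449.
Equity: weight = 1026/1449 = 0.7081; cost = 14.5455%.
Debt: weight = 423/1449 = 0.2919; after-tax cost = 5.87% × (1 − 24%) = 4.4612%.
WACC = 0.7081 × 14.5455% + 0.2919 × 4.4612% = 11.6016%.

11.60%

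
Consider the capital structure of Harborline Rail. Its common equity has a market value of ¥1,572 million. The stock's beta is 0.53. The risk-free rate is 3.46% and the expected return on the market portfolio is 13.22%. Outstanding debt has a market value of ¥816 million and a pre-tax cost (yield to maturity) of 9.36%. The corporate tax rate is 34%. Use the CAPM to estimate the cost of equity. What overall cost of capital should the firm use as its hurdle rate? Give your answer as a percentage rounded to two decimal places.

7.79%

Market risk premium = 13.22% − 3.46% = 9.76%.
Cost of equity via CAPM: Re = 3.46% + 0.53 × 9.76% = 8.6328%.
Total capital V = 1572 + 816 = 2388.
Equity: weight = 1572/2388 = 0.6583; cost = 8.6328%.
Debt: weight = 816/2388 = 0.3417; after-tax cost = 9.36% × (1 − 34%) = 6.1776%.
WACC = 0.6583 × 8.6328% + 0.3417 × 6.1776% = 7.7938%.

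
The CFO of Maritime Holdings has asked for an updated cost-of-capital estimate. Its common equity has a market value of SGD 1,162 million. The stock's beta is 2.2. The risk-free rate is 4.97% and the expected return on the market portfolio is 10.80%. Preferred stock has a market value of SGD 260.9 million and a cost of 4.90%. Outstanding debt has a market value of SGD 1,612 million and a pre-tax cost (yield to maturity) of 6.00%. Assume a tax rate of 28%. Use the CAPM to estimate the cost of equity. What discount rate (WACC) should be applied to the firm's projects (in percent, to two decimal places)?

Market risk premium = 10.8% − 4.97% = 5.83%.
Cost of equity via CAPM: Re = 4.97% + 2.2 × 5.83% = 17.7960%.
Total capital V = 1162 + 260.9 + 1612 = 3034.9.
Equity: weight = 1162/3034.9 = 0.3829; cost = 17.796%.
Preferred: weight = 260.9/3034.9 = 0.0860; cost = 4.9%.
Debt: weight = 1612/3034.9 = 0.5312; after-tax cost = 6% × (1 − 28%) = 4.3200%.
WACC = 0.3829 × 17.7960% + 0.0860 × 4.9000% + 0.5312 × 4.3200% = 9.5295%.

9.53%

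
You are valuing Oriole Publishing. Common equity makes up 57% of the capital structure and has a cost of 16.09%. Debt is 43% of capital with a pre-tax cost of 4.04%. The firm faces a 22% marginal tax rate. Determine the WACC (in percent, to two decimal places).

After-tax cost of debt = 4.04% × (1 − 22%) = 3.1512%.
WACC = 0.570 × 16.0900% + 0.430 × 3.1512% = 10.5263%.

10.53%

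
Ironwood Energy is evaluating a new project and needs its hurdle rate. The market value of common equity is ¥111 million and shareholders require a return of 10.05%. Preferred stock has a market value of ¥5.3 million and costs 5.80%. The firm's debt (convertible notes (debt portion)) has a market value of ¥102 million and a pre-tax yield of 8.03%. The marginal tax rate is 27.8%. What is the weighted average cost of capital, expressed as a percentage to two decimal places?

Total capital V = 111 + 5.3 + 102 = 218.3.
Equity: weight = 111/218.3 = 0.5085; cost = 10.05%.
Preferred: weight = 5.3/218.3 = 0.0243; cost = 5.8%.
Convertible notes (debt portion): weight = 102/218.3 = 0.4672; after-tax cost = 8.03% × (1 − 27.8%) = 5.7977%.
WACC = 0.5085 × 10.0500% + 0.0243 × 5.8000% + 0.4672 × 5.7977% = 7.9599%.

7.96%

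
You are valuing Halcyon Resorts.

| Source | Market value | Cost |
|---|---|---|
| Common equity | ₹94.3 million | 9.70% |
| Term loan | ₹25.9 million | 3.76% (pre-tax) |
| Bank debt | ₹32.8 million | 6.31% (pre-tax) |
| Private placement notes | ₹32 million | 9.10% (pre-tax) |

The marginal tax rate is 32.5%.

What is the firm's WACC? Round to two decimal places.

Total capital V = 94.3 + 25.9 + 32.8 + 32 = 185.
Equity: weight = 94.3/185 = 0.5097; cost = 9.7%.
Term loan: weight = 25.9/185 = 0.1400; after-tax cost = 3.76% × (1 − 32.5%) = 2.5380%.
Bank debt: weight = 32.8/185 = 0.1773; after-tax cost = 6.31% × (1 − 32.5%) = 4.2592%.
Private placement notes: weight = 32/185 = 0.1730; after-tax cost = 9.1% × (1 − 32.5%) = 6.1425%.
WACC = 0.5097 × 9.7000% + 0.1400 × 2.5380% + 0.1773 × 4.2592% + 0.1730 × 6.1425% = 7.1173%.

7.12%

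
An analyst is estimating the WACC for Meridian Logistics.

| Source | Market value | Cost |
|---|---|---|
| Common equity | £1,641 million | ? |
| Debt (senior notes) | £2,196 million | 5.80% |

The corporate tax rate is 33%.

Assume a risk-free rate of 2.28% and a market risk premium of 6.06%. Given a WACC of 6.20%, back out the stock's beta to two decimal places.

Total capital V = 1641 + 2196 = 3837.
Equity weight = 1641/3837 = 0.4277.
Senior notes weight = 2196/3837 = 0.5723.
Debt contribution = 0.5723 × 5.8% × (1 − 33%) = 2.2240%.
Required equity contribution = 6.2% − 2.2240% = 3.9760%  ⇒  Re = 9.2966%.
CAPM: 9.2966% = 2.28% + β × 6.06%  ⇒  β = 1.1579.

1.16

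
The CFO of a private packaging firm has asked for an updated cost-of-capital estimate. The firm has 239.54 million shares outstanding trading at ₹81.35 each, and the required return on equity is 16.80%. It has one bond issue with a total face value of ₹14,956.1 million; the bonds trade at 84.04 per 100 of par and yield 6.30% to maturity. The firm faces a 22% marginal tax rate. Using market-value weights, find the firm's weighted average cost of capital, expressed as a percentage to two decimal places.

Market value of equity E = 81.35 × 239.54m = 19486.579m. Market value of debt D = 14956.1m × 84.04/100 = 12569.10644m.
Total capital V = 19486.579 + 12569.10644 = 32055.68544.
Equity: weight = 19486.579/32055.68544 = 0.6079; cost = 16.8%.
Bonds outstanding: weight = 12569.10644/32055.68544 = 0.3921; after-tax cost = 6.3% × (1 − 22%) = 4.9140%.
WACC = 0.6079 × 16.8000% + 0.3921 × 4.9140% = 12.1395%.

12.14%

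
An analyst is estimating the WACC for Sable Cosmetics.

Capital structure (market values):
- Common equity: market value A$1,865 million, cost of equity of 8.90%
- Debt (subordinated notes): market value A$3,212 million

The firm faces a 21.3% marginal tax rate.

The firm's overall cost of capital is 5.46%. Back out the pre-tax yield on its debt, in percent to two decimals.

Total capital V = 1865 + 3212 = 5077.
Equity weight = 1865/5077 = 0.3673.
Subordinated notes weight = 3212/5077 = 0.6327.
Equity contribution = 0.3673 × 8.9% = 3.2694%.
Remaining for debt = 5.46% − 3.2694% = 2.1906%.
Rd × (1 − 21.3%) × 0.6327 = 2.1906%  ⇒  Rd = 4.3998%.

4.40%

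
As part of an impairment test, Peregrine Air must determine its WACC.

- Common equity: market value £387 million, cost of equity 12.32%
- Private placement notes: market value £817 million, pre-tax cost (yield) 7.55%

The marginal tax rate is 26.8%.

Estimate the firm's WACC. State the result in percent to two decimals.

Total capital V = 387 + 817 = 1204.
Equity: weight = 387/1204 = 0.3214; cost = 12.32%.
Private placement notes: weight = 817/1204 = 0.6786; after-tax cost = 7.55% × (1 − 26.8%) = 5.5266%.
WACC = 0.3214 × 12.3200% + 0.6786 × 5.5266% = 7.7102%.

7.71%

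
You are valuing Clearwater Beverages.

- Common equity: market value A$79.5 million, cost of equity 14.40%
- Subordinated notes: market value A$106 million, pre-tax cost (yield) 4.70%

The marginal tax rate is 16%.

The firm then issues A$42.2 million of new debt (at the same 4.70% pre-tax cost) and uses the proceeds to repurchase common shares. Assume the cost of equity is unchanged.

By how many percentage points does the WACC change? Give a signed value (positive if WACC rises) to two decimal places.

Current WACC:
Total capital V = 79.5 + 106 = 185.5.
Equity: weight = 79.5/185.5 = 0.4286; cost = 14.4%.
Subordinated notes: weight = 106/185.5 = 0.5714; after-tax cost = 4.7% × (1 − 16%) = 3.9480%.
WACC = 0.4286 × 14.4000% + 0.5714 × 3.9480% = 8.4274%.
After the change:
Total capital V = 37.3 + 148.2 = 185.5.
Equity: weight = 37.3/185.5 = 0.2011; cost = 14.4%.
Subordinated notes: weight = 148.2/185.5 = 0.7989; after-tax cost = 4.7% × (1 − 16%) = 3.9480%.
WACC = 0.2011 × 14.4000% + 0.7989 × 3.9480% = 6.0497%.
Change in WACC = 6.0497% − 8.4274% = -2.3778 pp.

-2.38 pp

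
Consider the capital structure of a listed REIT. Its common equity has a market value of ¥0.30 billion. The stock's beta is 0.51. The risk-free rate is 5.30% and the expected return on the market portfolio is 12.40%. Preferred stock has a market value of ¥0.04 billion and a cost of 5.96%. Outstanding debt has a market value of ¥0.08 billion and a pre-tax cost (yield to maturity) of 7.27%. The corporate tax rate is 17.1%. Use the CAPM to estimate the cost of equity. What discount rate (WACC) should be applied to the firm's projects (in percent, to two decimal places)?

8.09%

Market risk premium = 12.4% − 5.3% = 7.1%.
Cost of equity via CAPM: Re = 5.3% + 0.51 × 7.1% = 8.9210%.
Total capital V = 0.3 + 0.04 + 0.08 = 0.42.
Equity: weight = 0.3/0.42 = 0.7143; cost = 8.921%.
Preferred: weight = 0.04/0.42 = 0.0952; cost = 5.96%.
Debt: weight = 0.08/0.42 = 0.1905; after-tax cost = 7.27% × (1 − 17.1%) = 6.0268%.
WACC = 0.7143 × 8.9210% + 0.0952 × 5.9600% + 0.1905 × 6.0268% = 8.0877%.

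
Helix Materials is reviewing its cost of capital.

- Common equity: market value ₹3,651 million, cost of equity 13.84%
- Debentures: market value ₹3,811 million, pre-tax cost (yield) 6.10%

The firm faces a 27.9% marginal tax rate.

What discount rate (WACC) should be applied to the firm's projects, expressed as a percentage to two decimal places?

9.02%

Total capital V = 3651 + 3811 = 7462.
Equity: weight = 3651/7462 = 0.4893; cost = 13.84%.
Debentures: weight = 3811/7462 = 0.5107; after-tax cost = 6.1% × (1 − 27.9%) = 4.3981%.
WACC = 0.4893 × 13.8400% + 0.5107 × 4.3981% = 9.0178%.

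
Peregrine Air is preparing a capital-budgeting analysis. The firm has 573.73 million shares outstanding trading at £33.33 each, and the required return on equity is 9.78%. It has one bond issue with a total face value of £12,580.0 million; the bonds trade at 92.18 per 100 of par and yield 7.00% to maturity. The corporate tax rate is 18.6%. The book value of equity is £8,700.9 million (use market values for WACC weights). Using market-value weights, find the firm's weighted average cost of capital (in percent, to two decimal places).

Market value of equity E = 33.33 × 573.73m = 19122.4209m. Market value of debt D = 12580m × 92.18/100 = 11596.244m.
Total capital V = 19122.4209 + 11596.244 = 30718.6649.
Equity: weight = 19122.4209/30718.6649 = 0.6225; cost = 9.78%.
Bonds outstanding: weight = 11596.244/30718.6649 = 0.3775; after-tax cost = 7% × (1 − 18.6%) = 5.6980%.
WACC = 0.6225 × 9.7800% + 0.3775 × 5.6980% = 8.2391%.

8.24%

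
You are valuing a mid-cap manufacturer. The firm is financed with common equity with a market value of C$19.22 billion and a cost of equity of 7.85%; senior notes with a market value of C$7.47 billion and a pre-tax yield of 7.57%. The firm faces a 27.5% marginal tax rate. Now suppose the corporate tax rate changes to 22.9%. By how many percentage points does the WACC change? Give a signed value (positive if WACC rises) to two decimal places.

Current WACC:
Total capital V = 19.22 + 7.47 = 26.69.
Equity: weight = 19.22/26.69 = 0.7201; cost = 7.85%.
Senior notes: weight = 7.47/26.69 = 0.2799; after-tax cost = 7.57% × (1 − 27.5%) = 5.4882%.
WACC = 0.7201 × 7.8500% + 0.2799 × 5.4882% = 7.1890%.
After the change:
Total capital V = 19.22 + 7.47 = 26.69.
Equity: weight = 19.22/26.69 = 0.7201; cost = 7.85%.
Senior notes: weight = 7.47/26.69 = 0.2799; after-tax cost = 7.57% × (1 − 22.9%) = 5.8365%.
WACC = 0.7201 × 7.8500% + 0.2799 × 5.8365% = 7.2865%.
Change in WACC = 7.2865% − 7.1890% = 0.0975 pp.

+0.10 pp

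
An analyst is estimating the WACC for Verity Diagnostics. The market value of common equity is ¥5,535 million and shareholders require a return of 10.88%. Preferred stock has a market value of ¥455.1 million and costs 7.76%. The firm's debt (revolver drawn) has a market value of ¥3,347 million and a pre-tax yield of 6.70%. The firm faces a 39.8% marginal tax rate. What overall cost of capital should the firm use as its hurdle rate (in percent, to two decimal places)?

8.27%

Total capital V = 5535 + 455.1 + 3347 = 9337.1.
Equity: weight = 5535/9337.1 = 0.5928; cost = 10.88%.
Preferred: weight = 455.1/9337.1 = 0.0487; cost = 7.76%.
Revolver drawn: weight = 3347/9337.1 = 0.3585; after-tax cost = 6.7% × (1 − 39.8%) = 4.0334%.
WACC = 0.5928 × 10.8800% + 0.0487 × 7.7600% + 0.3585 × 4.0334% = 8.2737%.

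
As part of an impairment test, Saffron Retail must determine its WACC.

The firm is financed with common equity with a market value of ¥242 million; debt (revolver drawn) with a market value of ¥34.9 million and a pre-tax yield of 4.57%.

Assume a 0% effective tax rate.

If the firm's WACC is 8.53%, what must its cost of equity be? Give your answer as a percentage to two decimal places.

9.10%

Total capital V = 242 + 34.9 = 276.9.
Equity weight = 242/276.9 = 0.8740.
Revolver drawn weight = 34.9/276.9 = 0.1260.
Debt contribution = 0.1260 × 4.57% × (1 − 0%) = 0.5760%.
Required equity contribution = 8.53% − 0.5760% = 7.9540%.
Re = 7.9540% / 0.8740 = 9.1011%.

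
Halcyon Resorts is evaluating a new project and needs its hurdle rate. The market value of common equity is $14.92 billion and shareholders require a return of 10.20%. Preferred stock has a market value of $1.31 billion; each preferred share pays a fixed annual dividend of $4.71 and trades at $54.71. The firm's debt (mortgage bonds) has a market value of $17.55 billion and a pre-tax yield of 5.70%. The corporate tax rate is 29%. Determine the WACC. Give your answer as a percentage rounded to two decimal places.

6.94%

Cost of preferred: Rp = 4.71 / 54.71 = 8.6090%.
Total capital V = 14.92 + 1.31 + 17.55 = 33.78.
Equity: weight = 14.92/33.78 = 0.4417; cost = 10.2%.
Preferred: weight = 1.31/33.78 = 0.0388; cost = 8.609%.
Mortgage bonds: weight = 17.55/33.78 = 0.5195; after-tax cost = 5.7% × (1 − 29%) = 4.0470%.
WACC = 0.4417 × 10.2000% + 0.0388 × 8.6090% + 0.5195 × 4.0470% = 6.9416%.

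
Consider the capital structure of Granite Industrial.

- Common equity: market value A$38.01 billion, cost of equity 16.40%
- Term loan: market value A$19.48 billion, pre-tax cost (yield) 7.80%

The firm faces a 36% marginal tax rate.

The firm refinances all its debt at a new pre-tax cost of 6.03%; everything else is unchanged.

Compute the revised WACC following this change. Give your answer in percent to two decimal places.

After the change:
Total capital V = 38.01 + 19.48 = 57.49.
Equity: weight = 38.01/57.49 = 0.6612; cost = 16.4%.
Term loan: weight = 19.48/57.49 = 0.3388; after-tax cost = 6.03% × (1 − 36%) = 3.8592%.
WACC = 0.6612 × 16.4000% + 0.3388 × 3.8592% = 12.1507%.

12.15%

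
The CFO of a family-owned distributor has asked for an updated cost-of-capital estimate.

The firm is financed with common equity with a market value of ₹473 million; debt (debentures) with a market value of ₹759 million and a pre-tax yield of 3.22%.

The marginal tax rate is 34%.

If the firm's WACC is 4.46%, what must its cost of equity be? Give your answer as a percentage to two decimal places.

8.21%

Total capital V = 473 + 759 = 1232.
Equity weight = 473/1232 = 0.3839.
Debentures weight = 759/1232 = 0.6161.
Debt contribution = 0.6161 × 3.22% × (1 − 34%) = 1.3093%.
Required equity contribution = 4.46% − 1.3093% = 3.1507%.
Re = 3.1507% / 0.3839 = 8.2065%.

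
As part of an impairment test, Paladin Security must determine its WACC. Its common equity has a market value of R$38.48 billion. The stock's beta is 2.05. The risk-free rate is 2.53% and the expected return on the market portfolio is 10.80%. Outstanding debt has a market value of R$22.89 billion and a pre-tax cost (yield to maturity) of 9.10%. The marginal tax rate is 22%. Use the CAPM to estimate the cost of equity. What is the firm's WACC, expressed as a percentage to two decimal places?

Market risk premium = 10.8% − 2.53% = 8.27%.
Cost of equity via CAPM: Re = 2.53% + 2.05 × 8.27% = 19.4835%.
Total capital V = 38.48 + 22.89 = 61.37.
Equity: weight = 38.48/61.37 = 0.6270; cost = 19.4835%.
Debt: weight = 22.89/61.37 = 0.3730; after-tax cost = 9.1% × (1 − 22%) = 7.0980%.
WACC = 0.6270 × 19.4835% + 0.3730 × 7.0980% = 14.8639%.

14.86%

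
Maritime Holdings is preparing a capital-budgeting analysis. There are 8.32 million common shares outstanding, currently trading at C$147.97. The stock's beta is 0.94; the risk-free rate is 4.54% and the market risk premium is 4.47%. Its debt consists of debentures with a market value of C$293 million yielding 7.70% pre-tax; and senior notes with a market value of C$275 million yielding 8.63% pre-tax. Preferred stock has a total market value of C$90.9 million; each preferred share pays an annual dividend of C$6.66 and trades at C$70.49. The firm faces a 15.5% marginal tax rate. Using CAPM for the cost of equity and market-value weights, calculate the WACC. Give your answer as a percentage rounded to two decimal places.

Cost of equity via CAPM: Re = 4.54% + 0.94 × 4.47% = 8.7418%.
Cost of preferred: Rp = 6.66 / 70.49 = 9.4481%.
Market value of equity E = 147.97 × 8.32m = 1231.1104m.
Total capital V = 1231.1104 + 90.9 + 293 + 275 = 1890.0104.
Equity: weight = 1231.1104/1890.0104 = 0.6514; cost = 8.7418%.
Preferred: weight = 90.9/1890.0104 = 0.0481; cost = 9.4481%.
Debentures: weight = 293/1890.0104 = 0.1550; after-tax cost = 7.7% × (1 − 15.5%) = 6.5065%.
Senior notes: weight = 275/1890.0104 = 0.1455; after-tax cost = 8.63% × (1 − 15.5%) = 7.2924%.
WACC = 0.6514 × 8.7418% + 0.0481 × 9.4481% + 0.1550 × 6.5065% + 0.1455 × 7.2924% = 8.2183%.

8.22%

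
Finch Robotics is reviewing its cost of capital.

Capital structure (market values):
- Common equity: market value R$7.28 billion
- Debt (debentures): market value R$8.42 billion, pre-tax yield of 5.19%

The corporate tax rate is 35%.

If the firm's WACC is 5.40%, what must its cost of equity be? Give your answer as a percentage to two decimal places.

7.74%

Total capital V = 7.28 + 8.42 = 15.7.
Equity weight = 7.28/15.7 = 0.4637.
Debentures weight = 8.42/15.7 = 0.5363.
Debt contribution = 0.5363 × 5.19% × (1 − 35%) = 1.8092%.
Required equity contribution = 5.4% − 1.8092% = 3.5908%.
Re = 3.5908% / 0.4637 = 7.7438%.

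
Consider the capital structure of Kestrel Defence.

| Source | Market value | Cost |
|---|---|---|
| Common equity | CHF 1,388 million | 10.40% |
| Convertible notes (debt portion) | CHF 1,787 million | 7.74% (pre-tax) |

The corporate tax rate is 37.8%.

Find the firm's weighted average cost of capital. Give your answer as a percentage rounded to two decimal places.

7.26%

Total capital V = 1388 + 1787 = 3175.
Equity: weight = 1388/3175 = 0.4372; cost = 10.4%.
Convertible notes (debt portion): weight = 1787/3175 = 0.5628; after-tax cost = 7.74% × (1 − 37.8%) = 4.8143%.
WACC = 0.4372 × 10.4000% + 0.5628 × 4.8143% = 7.2562%.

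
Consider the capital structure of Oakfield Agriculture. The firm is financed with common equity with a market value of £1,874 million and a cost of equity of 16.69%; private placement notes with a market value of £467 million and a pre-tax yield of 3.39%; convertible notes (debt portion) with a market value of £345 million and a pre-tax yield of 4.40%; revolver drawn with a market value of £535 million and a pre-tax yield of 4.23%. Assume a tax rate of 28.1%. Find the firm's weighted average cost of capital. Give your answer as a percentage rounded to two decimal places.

10.91%

Total capital V = 1874 + 467 + 345 + 535 = 3221.
Equity: weight = 1874/3221 = 0.5818; cost = 16.69%.
Private placement notes: weight = 467/3221 = 0.1450; after-tax cost = 3.39% × (1 − 28.1%) = 2.4374%.
Convertible notes (debt portion): weight = 345/3221 = 0.1071; after-tax cost = 4.4% × (1 − 28.1%) = 3.1636%.
Revolver drawn: weight = 535/3221 = 0.1661; after-tax cost = 4.23% × (1 − 28.1%) = 3.0414%.
WACC = 0.5818 × 16.6900% + 0.1450 × 2.4374% + 0.1071 × 3.1636% + 0.1661 × 3.0414% = 10.9078%.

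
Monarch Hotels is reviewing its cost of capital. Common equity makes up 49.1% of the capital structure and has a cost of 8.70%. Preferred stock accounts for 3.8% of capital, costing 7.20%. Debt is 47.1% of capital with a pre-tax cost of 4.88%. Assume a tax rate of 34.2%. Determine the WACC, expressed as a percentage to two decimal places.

After-tax cost of debt = 4.88% × (1 − 34.2%) = 3.2110%.
WACC = 0.491 × 8.7000% + 0.038 × 7.2000% + 0.471 × 3.2110% = 6.0577%.

6.06%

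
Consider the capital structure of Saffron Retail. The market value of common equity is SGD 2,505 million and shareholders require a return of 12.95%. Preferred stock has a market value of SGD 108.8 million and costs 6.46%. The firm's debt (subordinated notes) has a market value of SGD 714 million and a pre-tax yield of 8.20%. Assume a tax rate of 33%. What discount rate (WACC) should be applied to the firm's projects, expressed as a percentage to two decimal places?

11.14%

Total capital V = 2505 + 108.8 + 714 = 3327.8.
Equity: weight = 2505/3327.8 = 0.7527; cost = 12.95%.
Preferred: weight = 108.8/3327.8 = 0.0327; cost = 6.46%.
Subordinated notes: weight = 714/3327.8 = 0.2146; after-tax cost = 8.2% × (1 − 33%) = 5.4940%.
WACC = 0.7527 × 12.9500% + 0.0327 × 6.4600% + 0.2146 × 5.4940% = 11.1381%.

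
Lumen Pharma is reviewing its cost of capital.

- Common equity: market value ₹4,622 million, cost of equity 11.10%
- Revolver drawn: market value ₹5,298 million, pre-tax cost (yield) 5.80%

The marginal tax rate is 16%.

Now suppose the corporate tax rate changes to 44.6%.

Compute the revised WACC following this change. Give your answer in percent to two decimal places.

After the change:
Total capital V = 4622 + 5298 = 9920.
Equity: weight = 4622/9920 = 0.4659; cost = 11.1%.
Revolver drawn: weight = 5298/9920 = 0.5341; after-tax cost = 5.8% × (1 − 44.6%) = 3.2132%.
WACC = 0.4659 × 11.1000% + 0.5341 × 3.2132% = 6.8879%.

6.89%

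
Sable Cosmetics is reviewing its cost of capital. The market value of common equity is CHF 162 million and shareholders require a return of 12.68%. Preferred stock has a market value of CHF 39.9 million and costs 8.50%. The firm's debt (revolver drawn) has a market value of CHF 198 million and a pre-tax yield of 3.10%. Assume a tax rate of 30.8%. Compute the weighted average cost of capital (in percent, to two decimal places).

7.05%

Total capital V = 162 + 39.9 + 198 = 399.9.
Equity: weight = 162/399.9 = 0.4051; cost = 12.68%.
Preferred: weight = 39.9/399.9 = 0.0998; cost = 8.5%.
Revolver drawn: weight = 198/399.9 = 0.4951; after-tax cost = 3.1% × (1 − 30.8%) = 2.1452%.
WACC = 0.4051 × 12.6800% + 0.0998 × 8.5000% + 0.4951 × 2.1452% = 7.0469%.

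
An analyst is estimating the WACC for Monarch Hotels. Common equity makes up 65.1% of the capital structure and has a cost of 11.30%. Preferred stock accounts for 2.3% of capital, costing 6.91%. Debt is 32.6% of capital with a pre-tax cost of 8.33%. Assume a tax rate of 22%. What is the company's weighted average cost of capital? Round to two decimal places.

After-tax cost of debt = 8.33% × (1 − 22%) = 6.4974%.
WACC = 0.651 × 11.3000% + 0.023 × 6.9100% + 0.326 × 6.4974% = 9.6334%.

9.63%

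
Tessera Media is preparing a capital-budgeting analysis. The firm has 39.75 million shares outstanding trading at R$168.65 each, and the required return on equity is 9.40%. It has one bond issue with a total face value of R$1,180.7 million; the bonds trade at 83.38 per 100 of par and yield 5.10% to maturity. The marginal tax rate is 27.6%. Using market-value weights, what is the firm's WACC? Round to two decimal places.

Market value of equity E = 168.65 × 39.75m = 6703.8375m. Market value of debt D = 1180.7m × 83.38/100 = 984.46766m.
Total capital V = 6703.8375 + 984.46766 = 7688.30516.
Equity: weight = 6703.8375/7688.30516 = 0.8720; cost = 9.4%.
Bonds outstanding: weight = 984.46766/7688.30516 = 0.1280; after-tax cost = 5.1% × (1 − 27.6%) = 3.6924%.
WACC = 0.8720 × 9.4000% + 0.1280 × 3.6924% = 8.6692%.

8.67%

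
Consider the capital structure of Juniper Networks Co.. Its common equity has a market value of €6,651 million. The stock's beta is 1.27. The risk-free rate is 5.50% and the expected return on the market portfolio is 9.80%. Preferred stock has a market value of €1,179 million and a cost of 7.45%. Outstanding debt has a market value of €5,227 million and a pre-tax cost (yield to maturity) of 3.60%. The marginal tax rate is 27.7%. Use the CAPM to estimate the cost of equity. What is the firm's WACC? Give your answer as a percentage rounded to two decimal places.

Market risk premium = 9.8% − 5.5% = 4.3%.
Cost of equity via CAPM: Re = 5.5% + 1.27 × 4.3% = 10.9610%.
Total capital V = 6651 + 1179 + 5227 = 13057.
Equity: weight = 6651/13057 = 0.5094; cost = 10.961%.
Preferred: weight = 1179/13057 = 0.0903; cost = 7.45%.
Debt: weight = 5227/13057 = 0.4003; after-tax cost = 3.6% × (1 − 27.7%) = 2.6028%.
WACC = 0.5094 × 10.9610% + 0.0903 × 7.4500% + 0.4003 × 2.6028% = 7.2980%.

7.30%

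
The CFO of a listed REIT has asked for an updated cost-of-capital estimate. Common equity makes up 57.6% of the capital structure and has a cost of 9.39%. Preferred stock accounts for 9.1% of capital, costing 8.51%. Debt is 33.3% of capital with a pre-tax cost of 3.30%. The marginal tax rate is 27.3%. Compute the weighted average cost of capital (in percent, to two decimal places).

6.98%

After-tax cost of debt = 3.3% × (1 − 27.3%) = 2.3991%.
WACC = 0.576 × 9.3900% + 0.091 × 8.5100% + 0.333 × 2.3991% = 6.9820%.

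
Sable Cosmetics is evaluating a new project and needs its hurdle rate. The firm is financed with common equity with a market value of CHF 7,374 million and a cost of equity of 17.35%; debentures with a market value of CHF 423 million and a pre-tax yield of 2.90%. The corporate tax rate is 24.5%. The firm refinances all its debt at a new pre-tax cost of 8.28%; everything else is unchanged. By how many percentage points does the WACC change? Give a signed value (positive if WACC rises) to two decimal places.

Current WACC:
Total capital V = 7374 + 423 = 7797.
Equity: weight = 7374/7797 = 0.9457; cost = 17.35%.
Debentures: weight = 423/7797 = 0.0543; after-tax cost = 2.9% × (1 − 24.5%) = 2.1895%.
WACC = 0.9457 × 17.3500% + 0.0543 × 2.1895% = 16.5275%.
After the change:
Total capital V = 7374 + 423 = 7797.
Equity: weight = 7374/7797 = 0.9457; cost = 17.35%.
Debentures: weight = 423/7797 = 0.0543; after-tax cost = 8.28% × (1 − 24.5%) = 6.2514%.
WACC = 0.9457 × 17.3500% + 0.0543 × 6.2514% = 16.7479%.
Change in WACC = 16.7479% − 16.5275% = 0.2204 pp.

+0.22 pp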